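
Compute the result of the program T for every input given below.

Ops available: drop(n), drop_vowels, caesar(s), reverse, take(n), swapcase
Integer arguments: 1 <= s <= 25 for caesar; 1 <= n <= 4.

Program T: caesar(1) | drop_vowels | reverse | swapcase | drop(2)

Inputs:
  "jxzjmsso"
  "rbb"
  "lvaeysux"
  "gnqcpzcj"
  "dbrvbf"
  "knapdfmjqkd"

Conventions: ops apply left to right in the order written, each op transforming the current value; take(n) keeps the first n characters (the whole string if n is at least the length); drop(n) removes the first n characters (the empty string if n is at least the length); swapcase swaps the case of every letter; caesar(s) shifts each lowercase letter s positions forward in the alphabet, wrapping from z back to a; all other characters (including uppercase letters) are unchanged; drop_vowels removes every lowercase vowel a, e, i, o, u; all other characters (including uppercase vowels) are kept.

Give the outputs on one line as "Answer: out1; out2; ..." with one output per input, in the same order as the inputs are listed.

"TNKYK"; "S"; "TZFBWM"; "QDRH"; "WSC"; "KNGQBL"

Execution, op by op:
  "jxzjmsso" -> "kyaknttp" -> "kyknttp" -> "pttnkyk" -> "PTTNKYK" -> "TNKYK"
  "rbb" -> "scc" -> "scc" -> "ccs" -> "CCS" -> "S"
  "lvaeysux" -> "mwbfztvy" -> "mwbfztvy" -> "yvtzfbwm" -> "YVTZFBWM" -> "TZFBWM"
  "gnqcpzcj" -> "hordqadk" -> "hrdqdk" -> "kdqdrh" -> "KDQDRH" -> "QDRH"
  "dbrvbf" -> "ecswcg" -> "cswcg" -> "gcwsc" -> "GCWSC" -> "WSC"
  "knapdfmjqkd" -> "lobqegnkrle" -> "lbqgnkrl" -> "lrkngqbl" -> "LRKNGQBL" -> "KNGQBL"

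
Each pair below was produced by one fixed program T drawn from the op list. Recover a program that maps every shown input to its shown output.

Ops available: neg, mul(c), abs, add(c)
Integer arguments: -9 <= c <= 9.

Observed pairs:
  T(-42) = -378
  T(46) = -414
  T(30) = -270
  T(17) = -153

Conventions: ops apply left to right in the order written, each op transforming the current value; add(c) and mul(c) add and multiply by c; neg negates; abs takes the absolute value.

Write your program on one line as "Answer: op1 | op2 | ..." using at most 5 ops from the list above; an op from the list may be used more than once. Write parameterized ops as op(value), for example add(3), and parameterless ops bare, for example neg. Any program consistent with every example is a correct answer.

neg | abs | mul(9) | neg

Check, running the answer program on each example:
  -42 -> 42 -> 42 -> 378 -> -378
  46 -> -46 -> 46 -> 414 -> -414
  30 -> -30 -> 30 -> 270 -> -270
  17 -> -17 -> 17 -> 153 -> -153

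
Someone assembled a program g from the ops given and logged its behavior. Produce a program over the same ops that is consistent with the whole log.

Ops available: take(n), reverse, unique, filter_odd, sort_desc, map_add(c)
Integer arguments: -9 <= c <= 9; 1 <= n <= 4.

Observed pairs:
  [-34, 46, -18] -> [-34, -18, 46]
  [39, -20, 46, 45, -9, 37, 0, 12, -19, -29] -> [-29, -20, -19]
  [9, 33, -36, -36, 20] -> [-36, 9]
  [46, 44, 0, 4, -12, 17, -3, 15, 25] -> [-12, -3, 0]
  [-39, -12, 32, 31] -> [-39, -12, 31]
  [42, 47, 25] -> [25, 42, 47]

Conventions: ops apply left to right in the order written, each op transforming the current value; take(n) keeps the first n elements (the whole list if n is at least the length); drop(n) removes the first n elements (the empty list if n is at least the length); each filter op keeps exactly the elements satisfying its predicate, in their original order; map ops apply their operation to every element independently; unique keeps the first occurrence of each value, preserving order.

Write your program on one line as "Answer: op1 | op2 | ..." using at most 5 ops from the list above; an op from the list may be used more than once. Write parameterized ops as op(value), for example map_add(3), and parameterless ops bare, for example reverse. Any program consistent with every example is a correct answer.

sort_desc | reverse | take(3) | unique

Check, running the answer program on each example:
  [-34, 46, -18] -> [46, -18, -34] -> [-34, -18, 46] -> [-34, -18, 46] -> [-34, -18, 46]
  [39, -20, 46, 45, -9, 37, 0, 12, -19, -29] -> [46, 45, 39, 37, 12, 0, -9, -19, -20, -29] -> [-29, -20, -19, -9, 0, 12, 37, 39, 45, 46] -> [-29, -20, -19] -> [-29, -20, -19]
  [9, 33, -36, -36, 20] -> [33, 20, 9, -36, -36] -> [-36, -36, 9, 20, 33] -> [-36, -36, 9] -> [-36, 9]
  [46, 44, 0, 4, -12, 17, -3, 15, 25] -> [46, 44, 25, 17, 15, 4, 0, -3, -12] -> [-12, -3, 0, 4, 15, 17, 25, 44, 46] -> [-12, -3, 0] -> [-12, -3, 0]
  [-39, -12, 32, 31] -> [32, 31, -12, -39] -> [-39, -12, 31, 32] -> [-39, -12, 31] -> [-39, -12, 31]
  [42, 47, 25] -> [47, 42, 25] -> [25, 42, 47] -> [25, 42, 47] -> [25, 42, 47]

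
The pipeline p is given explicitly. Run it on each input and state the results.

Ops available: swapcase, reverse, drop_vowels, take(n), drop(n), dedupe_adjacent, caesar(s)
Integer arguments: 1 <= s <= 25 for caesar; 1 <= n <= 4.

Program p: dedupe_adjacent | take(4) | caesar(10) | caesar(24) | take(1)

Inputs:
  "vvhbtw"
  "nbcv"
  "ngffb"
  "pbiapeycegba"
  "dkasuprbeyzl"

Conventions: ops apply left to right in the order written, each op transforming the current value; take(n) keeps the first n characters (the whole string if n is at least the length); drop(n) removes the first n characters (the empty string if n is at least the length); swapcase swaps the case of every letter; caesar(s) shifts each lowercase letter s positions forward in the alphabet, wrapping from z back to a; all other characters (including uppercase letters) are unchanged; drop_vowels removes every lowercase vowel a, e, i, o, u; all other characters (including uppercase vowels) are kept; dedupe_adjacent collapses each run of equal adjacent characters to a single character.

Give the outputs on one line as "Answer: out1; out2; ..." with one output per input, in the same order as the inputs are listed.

"d"; "v"; "v"; "x"; "l"

Execution, op by op:
  "vvhbtw" -> "vhbtw" -> "vhbt" -> "frld" -> "dpjb" -> "d"
  "nbcv" -> "nbcv" -> "nbcv" -> "xlmf" -> "vjkd" -> "v"
  "ngffb" -> "ngfb" -> "ngfb" -> "xqpl" -> "vonj" -> "v"
  "pbiapeycegba" -> "pbiapeycegba" -> "pbia" -> "zlsk" -> "xjqi" -> "x"
  "dkasuprbeyzl" -> "dkasuprbeyzl" -> "dkas" -> "nukc" -> "lsia" -> "l"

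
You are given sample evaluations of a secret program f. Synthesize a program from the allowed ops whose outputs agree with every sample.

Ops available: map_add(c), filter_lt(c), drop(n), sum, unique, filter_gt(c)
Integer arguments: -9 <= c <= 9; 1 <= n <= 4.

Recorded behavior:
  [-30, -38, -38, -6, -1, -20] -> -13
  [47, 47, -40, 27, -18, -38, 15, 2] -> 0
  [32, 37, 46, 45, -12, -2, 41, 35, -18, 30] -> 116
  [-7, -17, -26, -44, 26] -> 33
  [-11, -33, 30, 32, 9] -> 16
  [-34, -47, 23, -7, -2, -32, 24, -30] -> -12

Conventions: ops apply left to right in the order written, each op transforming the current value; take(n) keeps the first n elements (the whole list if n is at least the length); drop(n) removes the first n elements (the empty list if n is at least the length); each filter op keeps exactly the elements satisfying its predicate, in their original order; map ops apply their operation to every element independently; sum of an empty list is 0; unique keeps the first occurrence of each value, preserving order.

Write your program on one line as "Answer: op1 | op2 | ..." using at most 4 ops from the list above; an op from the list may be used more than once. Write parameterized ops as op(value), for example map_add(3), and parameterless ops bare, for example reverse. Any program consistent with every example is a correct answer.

map_add(7) | unique | drop(4) | sum

Check, running the answer program on each example:
  [-30, -38, -38, -6, -1, -20] -> [-23, -31, -31, 1, 6, -13] -> [-23, -31, 1, 6, -13] -> [-13] -> -13
  [47, 47, -40, 27, -18, -38, 15, 2] -> [54, 54, -33, 34, -11, -31, 22, 9] -> [54, -33, 34, -11, -31, 22, 9] -> [-31, 22, 9] -> 0
  [32, 37, 46, 45, -12, -2, 41, 35, -18, 30] -> [39, 44, 53, 52, -5, 5, 48, 42, -11, 37] -> [39, 44, 53, 52, -5, 5, 48, 42, -11, 37] -> [-5, 5, 48, 42, -11, 37] -> 116
  [-7, -17, -26, -44, 26] -> [0, -10, -19, -37, 33] -> [0, -10, -19, -37, 33] -> [33] -> 33
  [-11, -33, 30, 32, 9] -> [-4, -26, 37, 39, 16] -> [-4, -26, 37, 39, 16] -> [16] -> 16
  [-34, -47, 23, -7, -2, -32, 24, -30] -> [-27, -40, 30, 0, 5, -25, 31, -23] -> [-27, -40, 30, 0, 5, -25, 31, -23] -> [5, -25, 31, -23] -> -12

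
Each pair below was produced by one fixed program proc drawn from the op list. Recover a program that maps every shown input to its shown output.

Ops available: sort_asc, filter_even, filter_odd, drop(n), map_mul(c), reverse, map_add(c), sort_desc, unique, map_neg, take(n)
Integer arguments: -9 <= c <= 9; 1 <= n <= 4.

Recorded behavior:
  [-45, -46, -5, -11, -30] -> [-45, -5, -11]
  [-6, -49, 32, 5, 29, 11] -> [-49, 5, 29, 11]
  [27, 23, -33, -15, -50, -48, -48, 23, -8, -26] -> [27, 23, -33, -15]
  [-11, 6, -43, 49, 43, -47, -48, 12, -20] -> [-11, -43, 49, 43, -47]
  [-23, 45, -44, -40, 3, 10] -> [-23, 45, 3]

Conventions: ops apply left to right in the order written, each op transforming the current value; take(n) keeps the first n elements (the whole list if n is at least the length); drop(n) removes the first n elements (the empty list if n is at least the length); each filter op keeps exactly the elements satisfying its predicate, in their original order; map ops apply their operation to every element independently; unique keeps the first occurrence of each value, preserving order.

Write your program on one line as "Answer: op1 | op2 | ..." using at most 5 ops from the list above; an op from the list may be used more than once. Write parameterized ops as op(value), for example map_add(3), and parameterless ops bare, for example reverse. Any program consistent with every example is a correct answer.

map_add(-5) | filter_even | unique | map_add(5)

Check, running the answer program on each example:
  [-45, -46, -5, -11, -30] -> [-50, -51, -10, -16, -35] -> [-50, -10, -16] -> [-50, -10, -16] -> [-45, -5, -11]
  [-6, -49, 32, 5, 29, 11] -> [-11, -54, 27, 0, 24, 6] -> [-54, 0, 24, 6] -> [-54, 0, 24, 6] -> [-49, 5, 29, 11]
  [27, 23, -33, -15, -50, -48, -48, 23, -8, -26] -> [22, 18, -38, -20, -55, -53, -53, 18, -13, -31] -> [22, 18, -38, -20, 18] -> [22, 18, -38, -20] -> [27, 23, -33, -15]
  [-11, 6, -43, 49, 43, -47, -48, 12, -20] -> [-16, 1, -48, 44, 38, -52, -53, 7, -25] -> [-16, -48, 44, 38, -52] -> [-16, -48, 44, 38, -52] -> [-11, -43, 49, 43, -47]
  [-23, 45, -44, -40, 3, 10] -> [-28, 40, -49, -45, -2, 5] -> [-28, 40, -2] -> [-28, 40, -2] -> [-23, 45, 3]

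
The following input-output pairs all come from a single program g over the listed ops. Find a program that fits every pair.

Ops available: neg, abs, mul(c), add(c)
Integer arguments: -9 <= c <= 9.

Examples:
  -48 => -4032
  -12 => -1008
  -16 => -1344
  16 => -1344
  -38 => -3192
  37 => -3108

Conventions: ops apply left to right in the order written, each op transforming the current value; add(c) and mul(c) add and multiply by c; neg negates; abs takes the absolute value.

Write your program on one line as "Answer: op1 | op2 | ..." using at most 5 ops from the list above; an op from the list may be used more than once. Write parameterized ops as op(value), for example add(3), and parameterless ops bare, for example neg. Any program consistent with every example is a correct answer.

mul(-3) | mul(-7) | mul(-4) | abs | neg

Check, running the answer program on each example:
  -48 -> 144 -> -1008 -> 4032 -> 4032 -> -4032
  -12 -> 36 -> -252 -> 1008 -> 1008 -> -1008
  -16 -> 48 -> -336 -> 1344 -> 1344 -> -1344
  16 -> -48 -> 336 -> -1344 -> 1344 -> -1344
  -38 -> 114 -> -798 -> 3192 -> 3192 -> -3192
  37 -> -111 -> 777 -> -3108 -> 3108 -> -3108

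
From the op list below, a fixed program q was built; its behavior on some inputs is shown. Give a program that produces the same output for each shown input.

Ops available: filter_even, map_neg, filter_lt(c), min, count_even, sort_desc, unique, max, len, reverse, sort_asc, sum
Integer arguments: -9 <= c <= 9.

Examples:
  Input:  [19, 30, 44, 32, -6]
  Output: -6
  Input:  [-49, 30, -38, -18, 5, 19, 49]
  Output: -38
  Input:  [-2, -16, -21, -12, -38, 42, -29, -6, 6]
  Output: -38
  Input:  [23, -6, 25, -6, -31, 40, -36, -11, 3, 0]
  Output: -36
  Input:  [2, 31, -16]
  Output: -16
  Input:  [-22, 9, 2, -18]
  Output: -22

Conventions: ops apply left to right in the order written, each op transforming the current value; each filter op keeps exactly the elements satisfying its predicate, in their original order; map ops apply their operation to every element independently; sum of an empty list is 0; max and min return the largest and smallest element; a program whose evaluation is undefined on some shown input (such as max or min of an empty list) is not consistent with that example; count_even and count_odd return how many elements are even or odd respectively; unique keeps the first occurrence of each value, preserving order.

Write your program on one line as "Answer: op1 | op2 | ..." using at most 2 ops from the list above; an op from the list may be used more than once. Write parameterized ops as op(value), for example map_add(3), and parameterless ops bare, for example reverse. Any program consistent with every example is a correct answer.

filter_even | min

Check, running the answer program on each example:
  [19, 30, 44, 32, -6] -> [30, 44, 32, -6] -> -6
  [-49, 30, -38, -18, 5, 19, 49] -> [30, -38, -18] -> -38
  [-2, -16, -21, -12, -38, 42, -29, -6, 6] -> [-2, -16, -12, -38, 42, -6, 6] -> -38
  [23, -6, 25, -6, -31, 40, -36, -11, 3, 0] -> [-6, -6, 40, -36, 0] -> -36
  [2, 31, -16] -> [2, -16] -> -16
  [-22, 9, 2, -18] -> [-22, 2, -18] -> -22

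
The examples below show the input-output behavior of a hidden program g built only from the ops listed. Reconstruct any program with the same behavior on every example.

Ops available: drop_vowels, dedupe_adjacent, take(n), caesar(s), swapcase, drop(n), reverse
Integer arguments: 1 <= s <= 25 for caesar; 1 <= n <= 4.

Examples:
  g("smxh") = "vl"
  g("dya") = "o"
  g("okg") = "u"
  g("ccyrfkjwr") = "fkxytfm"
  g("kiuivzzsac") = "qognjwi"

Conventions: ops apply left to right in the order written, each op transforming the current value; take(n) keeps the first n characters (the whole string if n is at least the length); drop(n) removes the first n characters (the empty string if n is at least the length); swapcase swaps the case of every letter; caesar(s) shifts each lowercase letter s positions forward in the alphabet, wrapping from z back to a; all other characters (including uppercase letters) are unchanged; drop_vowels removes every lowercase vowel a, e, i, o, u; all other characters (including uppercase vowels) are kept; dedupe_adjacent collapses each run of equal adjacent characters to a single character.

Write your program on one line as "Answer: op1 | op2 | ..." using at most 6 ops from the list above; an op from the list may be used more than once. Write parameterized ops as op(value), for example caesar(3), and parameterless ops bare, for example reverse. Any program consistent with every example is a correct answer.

drop(2) | caesar(14) | swapcase | reverse | dedupe_adjacent | swapcase

Check, running the answer program on each example:
  "smxh" -> "xh" -> "lv" -> "LV" -> "VL" -> "VL" -> "vl"
  "dya" -> "a" -> "o" -> "O" -> "O" -> "O" -> "o"
  "okg" -> "g" -> "u" -> "U" -> "U" -> "U" -> "u"
  "ccyrfkjwr" -> "yrfkjwr" -> "mftyxkf" -> "MFTYXKF" -> "FKXYTFM" -> "FKXYTFM" -> "fkxytfm"
  "kiuivzzsac" -> "uivzzsac" -> "iwjnngoq" -> "IWJNNGOQ" -> "QOGNNJWI" -> "QOGNJWI" -> "qognjwi"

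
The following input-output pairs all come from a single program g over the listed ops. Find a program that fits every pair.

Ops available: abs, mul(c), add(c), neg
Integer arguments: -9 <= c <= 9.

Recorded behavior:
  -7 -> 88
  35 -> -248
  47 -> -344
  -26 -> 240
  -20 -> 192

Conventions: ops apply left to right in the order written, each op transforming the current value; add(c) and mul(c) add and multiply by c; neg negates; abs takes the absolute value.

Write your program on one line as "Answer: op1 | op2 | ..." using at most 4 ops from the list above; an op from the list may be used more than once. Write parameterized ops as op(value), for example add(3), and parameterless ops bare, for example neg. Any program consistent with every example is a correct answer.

neg | add(-3) | add(7) | mul(8)

Check, running the answer program on each example:
  -7 -> 7 -> 4 -> 11 -> 88
  35 -> -35 -> -38 -> -31 -> -248
  47 -> -47 -> -50 -> -43 -> -344
  -26 -> 26 -> 23 -> 30 -> 240
  -20 -> 20 -> 17 -> 24 -> 192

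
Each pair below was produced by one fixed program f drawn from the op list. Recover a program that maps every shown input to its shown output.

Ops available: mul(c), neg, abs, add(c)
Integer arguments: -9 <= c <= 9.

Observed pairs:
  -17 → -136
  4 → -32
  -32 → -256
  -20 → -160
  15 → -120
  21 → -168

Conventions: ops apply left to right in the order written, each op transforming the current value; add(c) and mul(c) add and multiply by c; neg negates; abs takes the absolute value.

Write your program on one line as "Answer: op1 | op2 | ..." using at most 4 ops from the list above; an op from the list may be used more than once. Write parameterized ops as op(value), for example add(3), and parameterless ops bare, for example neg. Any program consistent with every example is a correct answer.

neg | abs | neg | mul(8)

Check, running the answer program on each example:
  -17 -> 17 -> 17 -> -17 -> -136
  4 -> -4 -> 4 -> -4 -> -32
  -32 -> 32 -> 32 -> -32 -> -256
  -20 -> 20 -> 20 -> -20 -> -160
  15 -> -15 -> 15 -> -15 -> -120
  21 -> -21 -> 21 -> -21 -> -168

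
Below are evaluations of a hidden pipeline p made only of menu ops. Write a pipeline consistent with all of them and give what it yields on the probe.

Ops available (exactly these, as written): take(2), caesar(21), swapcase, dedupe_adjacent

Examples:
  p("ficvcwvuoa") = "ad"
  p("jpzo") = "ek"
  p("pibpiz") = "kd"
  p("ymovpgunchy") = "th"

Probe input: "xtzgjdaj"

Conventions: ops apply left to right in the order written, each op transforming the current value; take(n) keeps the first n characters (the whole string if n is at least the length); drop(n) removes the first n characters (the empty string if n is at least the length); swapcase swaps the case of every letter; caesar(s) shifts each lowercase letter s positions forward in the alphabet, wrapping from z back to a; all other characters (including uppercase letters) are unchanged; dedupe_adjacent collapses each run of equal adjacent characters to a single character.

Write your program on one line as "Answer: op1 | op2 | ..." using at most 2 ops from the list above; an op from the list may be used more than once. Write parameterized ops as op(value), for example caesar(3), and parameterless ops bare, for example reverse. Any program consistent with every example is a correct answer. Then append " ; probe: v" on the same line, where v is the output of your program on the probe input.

caesar(21) | take(2) ; probe: "so"

Check, running the answer program on each example:
  "ficvcwvuoa" -> "adxqxrqpjv" -> "ad"
  "jpzo" -> "ekuj" -> "ek"
  "pibpiz" -> "kdwkdu" -> "kd"
  "ymovpgunchy" -> "thjqkbpixct" -> "th"
  probe: "xtzgjdaj" -> "soubeyve" -> "so"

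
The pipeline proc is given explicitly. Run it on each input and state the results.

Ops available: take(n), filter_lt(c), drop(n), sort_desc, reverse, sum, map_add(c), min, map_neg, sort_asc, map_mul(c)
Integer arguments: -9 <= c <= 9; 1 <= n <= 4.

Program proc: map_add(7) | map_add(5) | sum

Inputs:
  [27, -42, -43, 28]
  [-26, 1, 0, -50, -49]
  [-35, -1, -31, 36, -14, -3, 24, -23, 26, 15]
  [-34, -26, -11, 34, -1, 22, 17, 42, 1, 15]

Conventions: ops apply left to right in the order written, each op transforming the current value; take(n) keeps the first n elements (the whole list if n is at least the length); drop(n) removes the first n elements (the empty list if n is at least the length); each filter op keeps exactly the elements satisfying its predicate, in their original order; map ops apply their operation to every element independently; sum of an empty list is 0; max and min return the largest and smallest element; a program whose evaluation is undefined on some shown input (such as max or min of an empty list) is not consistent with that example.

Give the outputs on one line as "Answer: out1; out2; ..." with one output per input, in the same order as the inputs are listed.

18; -64; 114; 179

Execution, op by op:
  [27, -42, -43, 28] -> [34, -35, -36, 35] -> [39, -30, -31, 40] -> 18
  [-26, 1, 0, -50, -49] -> [-19, 8, 7, -43, -42] -> [-14, 13, 12, -38, -37] -> -64
  [-35, -1, -31, 36, -14, -3, 24, -23, 26, 15] -> [-28, 6, -24, 43, -7, 4, 31, -16, 33, 22] -> [-23, 11, -19, 48, -2, 9, 36, -11, 38, 27] -> 114
  [-34, -26, -11, 34, -1, 22, 17, 42, 1, 15] -> [-27, -19, -4, 41, 6, 29, 24, 49, 8, 22] -> [-22, -14, 1, 46, 11, 34, 29, 54, 13, 27] -> 179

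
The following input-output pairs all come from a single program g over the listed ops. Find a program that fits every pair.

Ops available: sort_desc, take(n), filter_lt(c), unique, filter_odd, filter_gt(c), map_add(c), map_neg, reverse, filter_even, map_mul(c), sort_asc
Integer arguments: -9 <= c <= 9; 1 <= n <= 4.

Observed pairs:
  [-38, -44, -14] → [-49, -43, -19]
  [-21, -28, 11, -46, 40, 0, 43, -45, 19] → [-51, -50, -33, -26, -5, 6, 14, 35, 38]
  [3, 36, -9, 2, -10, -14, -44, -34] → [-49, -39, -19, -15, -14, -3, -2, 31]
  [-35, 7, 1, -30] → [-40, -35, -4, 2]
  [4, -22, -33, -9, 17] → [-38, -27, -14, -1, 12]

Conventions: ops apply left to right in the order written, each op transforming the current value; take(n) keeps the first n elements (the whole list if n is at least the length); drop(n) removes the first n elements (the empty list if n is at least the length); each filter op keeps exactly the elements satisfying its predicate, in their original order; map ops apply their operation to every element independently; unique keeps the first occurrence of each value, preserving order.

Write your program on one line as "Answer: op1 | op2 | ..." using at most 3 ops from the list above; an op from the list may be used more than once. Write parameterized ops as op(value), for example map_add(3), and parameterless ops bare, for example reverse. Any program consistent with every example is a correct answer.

map_add(-5) | sort_desc | sort_asc

Check, running the answer program on each example:
  [-38, -44, -14] -> [-43, -49, -19] -> [-19, -43, -49] -> [-49, -43, -19]
  [-21, -28, 11, -46, 40, 0, 43, -45, 19] -> [-26, -33, 6, -51, 35, -5, 38, -50, 14] -> [38, 35, 14, 6, -5, -26, -33, -50, -51] -> [-51, -50, -33, -26, -5, 6, 14, 35, 38]
  [3, 36, -9, 2, -10, -14, -44, -34] -> [-2, 31, -14, -3, -15, -19, -49, -39] -> [31, -2, -3, -14, -15, -19, -39, -49] -> [-49, -39, -19, -15, -14, -3, -2, 31]
  [-35, 7, 1, -30] -> [-40, 2, -4, -35] -> [2, -4, -35, -40] -> [-40, -35, -4, 2]
  [4, -22, -33, -9, 17] -> [-1, -27, -38, -14, 12] -> [12, -1, -14, -27, -38] -> [-38, -27, -14, -1, 12]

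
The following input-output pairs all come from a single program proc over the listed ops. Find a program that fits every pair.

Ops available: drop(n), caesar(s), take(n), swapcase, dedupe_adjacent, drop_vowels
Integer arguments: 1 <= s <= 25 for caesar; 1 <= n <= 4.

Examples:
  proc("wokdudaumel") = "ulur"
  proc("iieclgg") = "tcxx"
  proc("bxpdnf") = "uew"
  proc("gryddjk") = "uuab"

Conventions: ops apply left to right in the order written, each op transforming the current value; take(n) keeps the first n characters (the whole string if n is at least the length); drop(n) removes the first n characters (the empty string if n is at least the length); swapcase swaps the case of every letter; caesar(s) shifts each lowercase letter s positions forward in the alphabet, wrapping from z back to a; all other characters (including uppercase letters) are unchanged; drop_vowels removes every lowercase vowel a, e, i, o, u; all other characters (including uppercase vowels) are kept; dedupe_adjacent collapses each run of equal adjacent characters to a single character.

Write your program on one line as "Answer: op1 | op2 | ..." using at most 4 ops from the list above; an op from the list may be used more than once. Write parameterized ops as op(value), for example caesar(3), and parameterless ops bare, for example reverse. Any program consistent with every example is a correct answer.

drop(3) | caesar(17) | take(4)

Check, running the answer program on each example:
  "wokdudaumel" -> "dudaumel" -> "ulurldvc" -> "ulur"
  "iieclgg" -> "clgg" -> "tcxx" -> "tcxx"
  "bxpdnf" -> "dnf" -> "uew" -> "uew"
  "gryddjk" -> "ddjk" -> "uuab" -> "uuab"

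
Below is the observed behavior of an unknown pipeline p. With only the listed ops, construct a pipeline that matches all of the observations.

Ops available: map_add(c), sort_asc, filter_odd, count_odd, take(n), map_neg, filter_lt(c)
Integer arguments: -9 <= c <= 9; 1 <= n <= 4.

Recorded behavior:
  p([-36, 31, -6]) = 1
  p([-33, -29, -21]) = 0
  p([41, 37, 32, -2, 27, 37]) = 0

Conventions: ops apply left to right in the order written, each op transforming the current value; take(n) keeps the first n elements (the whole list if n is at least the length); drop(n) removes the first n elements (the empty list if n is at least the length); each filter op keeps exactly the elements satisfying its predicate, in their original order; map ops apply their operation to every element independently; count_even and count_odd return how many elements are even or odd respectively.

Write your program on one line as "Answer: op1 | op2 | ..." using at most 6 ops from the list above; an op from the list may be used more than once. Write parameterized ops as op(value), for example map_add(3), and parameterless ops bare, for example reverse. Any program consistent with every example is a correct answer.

map_add(3) | take(2) | sort_asc | filter_lt(0) | map_neg | count_odd

Check, running the answer program on each example:
  [-36, 31, -6] -> [-33, 34, -3] -> [-33, 34] -> [-33, 34] -> [-33] -> [33] -> 1
  [-33, -29, -21] -> [-30, -26, -18] -> [-30, -26] -> [-30, -26] -> [-30, -26] -> [30, 26] -> 0
  [41, 37, 32, -2, 27, 37] -> [44, 40, 35, 1, 30, 40] -> [44, 40] -> [40, 44] -> [] -> [] -> 0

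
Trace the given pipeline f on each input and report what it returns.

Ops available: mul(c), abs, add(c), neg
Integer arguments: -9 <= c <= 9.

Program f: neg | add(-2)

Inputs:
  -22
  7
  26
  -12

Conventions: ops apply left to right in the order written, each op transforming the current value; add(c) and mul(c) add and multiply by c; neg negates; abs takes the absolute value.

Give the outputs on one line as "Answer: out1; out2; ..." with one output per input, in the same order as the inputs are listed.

20; -9; -28; 10

Execution, op by op:
  -22 -> 22 -> 20
  7 -> -7 -> -9
  26 -> -26 -> -28
  -12 -> 12 -> 10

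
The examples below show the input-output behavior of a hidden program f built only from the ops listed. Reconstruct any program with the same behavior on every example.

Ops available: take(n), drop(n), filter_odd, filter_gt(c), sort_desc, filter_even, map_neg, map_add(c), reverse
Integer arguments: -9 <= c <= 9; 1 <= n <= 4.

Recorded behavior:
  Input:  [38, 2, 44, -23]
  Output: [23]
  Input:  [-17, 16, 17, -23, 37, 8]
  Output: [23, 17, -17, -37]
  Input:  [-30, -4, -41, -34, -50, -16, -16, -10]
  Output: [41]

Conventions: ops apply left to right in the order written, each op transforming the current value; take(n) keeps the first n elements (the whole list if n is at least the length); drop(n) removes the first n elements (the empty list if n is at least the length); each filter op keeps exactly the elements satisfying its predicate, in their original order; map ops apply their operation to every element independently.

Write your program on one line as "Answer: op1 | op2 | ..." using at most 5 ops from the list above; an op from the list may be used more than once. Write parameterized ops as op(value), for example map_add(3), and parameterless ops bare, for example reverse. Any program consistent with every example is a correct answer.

sort_desc | filter_odd | map_neg | sort_desc

Check, running the answer program on each example:
  [38, 2, 44, -23] -> [44, 38, 2, -23] -> [-23] -> [23] -> [23]
  [-17, 16, 17, -23, 37, 8] -> [37, 17, 16, 8, -17, -23] -> [37, 17, -17, -23] -> [-37, -17, 17, 23] -> [23, 17, -17, -37]
  [-30, -4, -41, -34, -50, -16, -16, -10] -> [-4, -10, -16, -16, -30, -34, -41, -50] -> [-41] -> [41] -> [41]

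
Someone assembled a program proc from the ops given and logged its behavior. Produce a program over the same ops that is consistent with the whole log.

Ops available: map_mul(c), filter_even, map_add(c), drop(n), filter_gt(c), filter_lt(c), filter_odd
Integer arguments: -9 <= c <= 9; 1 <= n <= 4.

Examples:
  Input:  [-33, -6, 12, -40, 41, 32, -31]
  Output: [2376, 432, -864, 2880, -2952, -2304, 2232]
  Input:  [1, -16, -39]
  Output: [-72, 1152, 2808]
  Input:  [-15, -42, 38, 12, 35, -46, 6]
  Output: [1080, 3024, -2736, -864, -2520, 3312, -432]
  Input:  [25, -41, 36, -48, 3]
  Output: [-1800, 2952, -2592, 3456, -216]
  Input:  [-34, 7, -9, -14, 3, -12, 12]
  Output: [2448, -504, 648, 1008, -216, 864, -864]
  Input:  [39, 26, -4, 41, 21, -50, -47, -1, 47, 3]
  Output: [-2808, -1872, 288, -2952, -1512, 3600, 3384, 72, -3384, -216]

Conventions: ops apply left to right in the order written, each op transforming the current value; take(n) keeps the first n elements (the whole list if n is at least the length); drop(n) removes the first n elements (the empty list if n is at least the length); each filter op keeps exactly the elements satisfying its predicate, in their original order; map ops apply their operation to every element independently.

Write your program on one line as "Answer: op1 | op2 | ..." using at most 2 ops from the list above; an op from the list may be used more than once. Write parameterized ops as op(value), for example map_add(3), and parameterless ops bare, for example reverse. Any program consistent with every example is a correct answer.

map_mul(8) | map_mul(-9)

Check, running the answer program on each example:
  [-33, -6, 12, -40, 41, 32, -31] -> [-264, -48, 96, -320, 328, 256, -248] -> [2376, 432, -864, 2880, -2952, -2304, 2232]
  [1, -16, -39] -> [8, -128, -312] -> [-72, 1152, 2808]
  [-15, -42, 38, 12, 35, -46, 6] -> [-120, -336, 304, 96, 280, -368, 48] -> [1080, 3024, -2736, -864, -2520, 3312, -432]
  [25, -41, 36, -48, 3] -> [200, -328, 288, -384, 24] -> [-1800, 2952, -2592, 3456, -216]
  [-34, 7, -9, -14, 3, -12, 12] -> [-272, 56, -72, -112, 24, -96, 96] -> [2448, -504, 648, 1008, -216, 864, -864]
  [39, 26, -4, 41, 21, -50, -47, -1, 47, 3] -> [312, 208, -32, 328, 168, -400, -376, -8, 376, 24] -> [-2808, -1872, 288, -2952, -1512, 3600, 3384, 72, -3384, -216]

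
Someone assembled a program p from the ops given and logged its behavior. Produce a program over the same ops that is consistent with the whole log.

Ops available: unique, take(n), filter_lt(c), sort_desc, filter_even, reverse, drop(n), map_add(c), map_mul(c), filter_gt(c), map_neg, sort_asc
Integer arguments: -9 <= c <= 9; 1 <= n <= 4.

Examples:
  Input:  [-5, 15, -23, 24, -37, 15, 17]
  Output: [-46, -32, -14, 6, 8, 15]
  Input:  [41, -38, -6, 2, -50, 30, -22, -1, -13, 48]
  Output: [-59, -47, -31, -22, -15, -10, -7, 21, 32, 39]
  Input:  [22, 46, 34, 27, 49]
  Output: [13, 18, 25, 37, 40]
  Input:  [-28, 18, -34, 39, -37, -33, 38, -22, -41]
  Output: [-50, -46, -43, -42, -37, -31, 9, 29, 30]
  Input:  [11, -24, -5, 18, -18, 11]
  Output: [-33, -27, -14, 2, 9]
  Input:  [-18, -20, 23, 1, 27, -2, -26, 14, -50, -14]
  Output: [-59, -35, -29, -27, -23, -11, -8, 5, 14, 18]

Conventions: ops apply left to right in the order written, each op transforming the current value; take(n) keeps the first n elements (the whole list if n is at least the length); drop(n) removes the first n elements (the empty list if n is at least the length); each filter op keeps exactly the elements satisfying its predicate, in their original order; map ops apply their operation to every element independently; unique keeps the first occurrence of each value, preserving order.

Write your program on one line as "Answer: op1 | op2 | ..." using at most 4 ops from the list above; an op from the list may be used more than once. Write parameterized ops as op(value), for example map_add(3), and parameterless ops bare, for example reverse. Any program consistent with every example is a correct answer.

map_add(-9) | sort_asc | unique

Check, running the answer program on each example:
  [-5, 15, -23, 24, -37, 15, 17] -> [-14, 6, -32, 15, -46, 6, 8] -> [-46, -32, -14, 6, 6, 8, 15] -> [-46, -32, -14, 6, 8, 15]
  [41, -38, -6, 2, -50, 30, -22, -1, -13, 48] -> [32, -47, -15, -7, -59, 21, -31, -10, -22, 39] -> [-59, -47, -31, -22, -15, -10, -7, 21, 32, 39] -> [-59, -47, -31, -22, -15, -10, -7, 21, 32, 39]
  [22, 46, 34, 27, 49] -> [13, 37, 25, 18, 40] -> [13, 18, 25, 37, 40] -> [13, 18, 25, 37, 40]
  [-28, 18, -34, 39, -37, -33, 38, -22, -41] -> [-37, 9, -43, 30, -46, -42, 29, -31, -50] -> [-50, -46, -43, -42, -37, -31, 9, 29, 30] -> [-50, -46, -43, -42, -37, -31, 9, 29, 30]
  [11, -24, -5, 18, -18, 11] -> [2, -33, -14, 9, -27, 2] -> [-33, -27, -14, 2, 2, 9] -> [-33, -27, -14, 2, 9]
  [-18, -20, 23, 1, 27, -2, -26, 14, -50, -14] -> [-27, -29, 14, -8, 18, -11, -35, 5, -59, -23] -> [-59, -35, -29, -27, -23, -11, -8, 5, 14, 18] -> [-59, -35, -29, -27, -23, -11, -8, 5, 14, 18]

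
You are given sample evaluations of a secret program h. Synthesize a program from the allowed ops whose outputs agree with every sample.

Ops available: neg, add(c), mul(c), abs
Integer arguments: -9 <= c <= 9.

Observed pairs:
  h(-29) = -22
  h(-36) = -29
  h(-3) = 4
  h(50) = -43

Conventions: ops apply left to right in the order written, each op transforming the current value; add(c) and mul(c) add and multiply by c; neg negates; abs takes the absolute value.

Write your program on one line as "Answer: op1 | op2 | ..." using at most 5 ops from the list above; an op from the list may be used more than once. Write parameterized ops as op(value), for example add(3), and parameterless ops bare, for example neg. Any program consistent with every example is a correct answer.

neg | abs | add(-6) | neg | add(1)

Check, running the answer program on each example:
  -29 -> 29 -> 29 -> 23 -> -23 -> -22
  -36 -> 36 -> 36 -> 30 -> -30 -> -29
  -3 -> 3 -> 3 -> -3 -> 3 -> 4
  50 -> -50 -> 50 -> 44 -> -44 -> -43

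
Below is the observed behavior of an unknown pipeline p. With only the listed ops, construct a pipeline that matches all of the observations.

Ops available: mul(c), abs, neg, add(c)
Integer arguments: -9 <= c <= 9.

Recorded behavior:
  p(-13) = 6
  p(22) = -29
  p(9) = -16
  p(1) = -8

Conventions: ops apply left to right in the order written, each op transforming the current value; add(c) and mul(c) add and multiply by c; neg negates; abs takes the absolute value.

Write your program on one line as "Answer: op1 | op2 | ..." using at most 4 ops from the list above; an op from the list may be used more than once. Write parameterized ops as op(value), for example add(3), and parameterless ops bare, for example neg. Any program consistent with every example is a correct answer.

add(3) | add(4) | neg

Check, running the answer program on each example:
  -13 -> -10 -> -6 -> 6
  22 -> 25 -> 29 -> -29
  9 -> 12 -> 16 -> -16
  1 -> 4 -> 8 -> -8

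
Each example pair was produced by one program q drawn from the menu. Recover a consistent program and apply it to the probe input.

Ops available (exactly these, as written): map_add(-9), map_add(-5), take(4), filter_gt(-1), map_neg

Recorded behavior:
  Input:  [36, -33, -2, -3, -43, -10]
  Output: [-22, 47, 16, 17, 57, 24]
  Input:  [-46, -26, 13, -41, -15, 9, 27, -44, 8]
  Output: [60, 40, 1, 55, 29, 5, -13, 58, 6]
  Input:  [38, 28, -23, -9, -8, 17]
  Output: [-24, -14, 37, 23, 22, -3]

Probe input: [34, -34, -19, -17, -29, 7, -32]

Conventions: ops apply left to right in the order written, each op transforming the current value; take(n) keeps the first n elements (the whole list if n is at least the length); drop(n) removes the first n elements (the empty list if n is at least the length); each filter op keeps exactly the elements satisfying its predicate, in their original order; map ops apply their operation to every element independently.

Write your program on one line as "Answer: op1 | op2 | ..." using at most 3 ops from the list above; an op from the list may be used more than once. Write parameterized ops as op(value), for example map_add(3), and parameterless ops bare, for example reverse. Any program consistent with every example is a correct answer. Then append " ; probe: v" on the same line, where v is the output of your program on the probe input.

map_add(-9) | map_add(-5) | map_neg ; probe: [-20, 48, 33, 31, 43, 7, 46]

Check, running the answer program on each example:
  [36, -33, -2, -3, -43, -10] -> [27, -42, -11, -12, -52, -19] -> [22, -47, -16, -17, -57, -24] -> [-22, 47, 16, 17, 57, 24]
  [-46, -26, 13, -41, -15, 9, 27, -44, 8] -> [-55, -35, 4, -50, -24, 0, 18, -53, -1] -> [-60, -40, -1, -55, -29, -5, 13, -58, -6] -> [60, 40, 1, 55, 29, 5, -13, 58, 6]
  [38, 28, -23, -9, -8, 17] -> [29, 19, -32, -18, -17, 8] -> [24, 14, -37, -23, -22, 3] -> [-24, -14, 37, 23, 22, -3]
  probe: [34, -34, -19, -17, -29, 7, -32] -> [25, -43, -28, -26, -38, -2, -41] -> [20, -48, -33, -31, -43, -7, -46] -> [-20, 48, 33, 31, 43, 7, 46]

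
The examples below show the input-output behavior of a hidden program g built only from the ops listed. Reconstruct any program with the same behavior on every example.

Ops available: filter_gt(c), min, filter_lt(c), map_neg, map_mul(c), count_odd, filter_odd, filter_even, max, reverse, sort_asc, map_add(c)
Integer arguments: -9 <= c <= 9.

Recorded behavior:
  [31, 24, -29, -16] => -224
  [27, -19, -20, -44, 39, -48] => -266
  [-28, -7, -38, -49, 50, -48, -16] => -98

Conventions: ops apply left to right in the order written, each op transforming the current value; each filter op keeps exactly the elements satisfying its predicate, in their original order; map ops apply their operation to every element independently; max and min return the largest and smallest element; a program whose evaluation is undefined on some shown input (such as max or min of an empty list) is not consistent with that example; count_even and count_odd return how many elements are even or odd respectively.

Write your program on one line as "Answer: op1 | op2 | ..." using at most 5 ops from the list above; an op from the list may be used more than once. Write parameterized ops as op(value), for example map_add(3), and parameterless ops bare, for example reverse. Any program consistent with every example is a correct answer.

map_mul(-2) | map_mul(-7) | filter_lt(2) | max

Check, running the answer program on each example:
  [31, 24, -29, -16] -> [-62, -48, 58, 32] -> [434, 336, -406, -224] -> [-406, -224] -> -224
  [27, -19, -20, -44, 39, -48] -> [-54, 38, 40, 88, -78, 96] -> [378, -266, -280, -616, 546, -672] -> [-266, -280, -616, -672] -> -266
  [-28, -7, -38, -49, 50, -48, -16] -> [56, 14, 76, 98, -100, 96, 32] -> [-392, -98, -532, -686, 700, -672, -224] -> [-392, -98, -532, -686, -672, -224] -> -98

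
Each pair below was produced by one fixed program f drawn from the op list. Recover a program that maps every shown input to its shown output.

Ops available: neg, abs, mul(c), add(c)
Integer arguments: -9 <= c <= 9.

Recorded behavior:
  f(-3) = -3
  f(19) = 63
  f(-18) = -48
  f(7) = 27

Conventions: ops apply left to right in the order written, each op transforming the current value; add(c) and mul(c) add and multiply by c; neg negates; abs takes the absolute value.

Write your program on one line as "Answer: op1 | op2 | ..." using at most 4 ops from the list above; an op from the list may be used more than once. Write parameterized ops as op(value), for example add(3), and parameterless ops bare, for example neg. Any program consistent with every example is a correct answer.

mul(3) | neg | add(-6) | mul(-1)

Check, running the answer program on each example:
  -3 -> -9 -> 9 -> 3 -> -3
  19 -> 57 -> -57 -> -63 -> 63
  -18 -> -54 -> 54 -> 48 -> -48
  7 -> 21 -> -21 -> -27 -> 27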